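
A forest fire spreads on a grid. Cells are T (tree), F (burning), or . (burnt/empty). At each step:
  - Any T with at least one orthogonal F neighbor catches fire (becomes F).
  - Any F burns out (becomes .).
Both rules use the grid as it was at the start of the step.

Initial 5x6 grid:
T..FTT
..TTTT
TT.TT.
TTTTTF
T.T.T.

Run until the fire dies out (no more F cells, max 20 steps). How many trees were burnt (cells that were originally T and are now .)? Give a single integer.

Answer: 18

Derivation:
Step 1: +3 fires, +2 burnt (F count now 3)
Step 2: +7 fires, +3 burnt (F count now 7)
Step 3: +2 fires, +7 burnt (F count now 2)
Step 4: +2 fires, +2 burnt (F count now 2)
Step 5: +2 fires, +2 burnt (F count now 2)
Step 6: +2 fires, +2 burnt (F count now 2)
Step 7: +0 fires, +2 burnt (F count now 0)
Fire out after step 7
Initially T: 19, now '.': 29
Total burnt (originally-T cells now '.'): 18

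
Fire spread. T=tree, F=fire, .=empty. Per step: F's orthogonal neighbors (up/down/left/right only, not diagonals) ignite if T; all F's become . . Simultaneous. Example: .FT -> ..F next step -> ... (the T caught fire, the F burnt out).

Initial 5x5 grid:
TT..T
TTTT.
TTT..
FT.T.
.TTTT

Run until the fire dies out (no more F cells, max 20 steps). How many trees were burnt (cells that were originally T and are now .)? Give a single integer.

Step 1: +2 fires, +1 burnt (F count now 2)
Step 2: +3 fires, +2 burnt (F count now 3)
Step 3: +4 fires, +3 burnt (F count now 4)
Step 4: +3 fires, +4 burnt (F count now 3)
Step 5: +3 fires, +3 burnt (F count now 3)
Step 6: +0 fires, +3 burnt (F count now 0)
Fire out after step 6
Initially T: 16, now '.': 24
Total burnt (originally-T cells now '.'): 15

Answer: 15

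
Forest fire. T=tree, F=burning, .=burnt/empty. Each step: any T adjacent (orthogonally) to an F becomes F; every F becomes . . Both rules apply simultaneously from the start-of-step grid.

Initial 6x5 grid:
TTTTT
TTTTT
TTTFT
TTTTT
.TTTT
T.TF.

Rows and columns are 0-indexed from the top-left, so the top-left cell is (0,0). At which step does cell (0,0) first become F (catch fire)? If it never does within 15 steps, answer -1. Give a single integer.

Step 1: cell (0,0)='T' (+6 fires, +2 burnt)
Step 2: cell (0,0)='T' (+8 fires, +6 burnt)
Step 3: cell (0,0)='T' (+6 fires, +8 burnt)
Step 4: cell (0,0)='T' (+3 fires, +6 burnt)
Step 5: cell (0,0)='F' (+1 fires, +3 burnt)
  -> target ignites at step 5
Step 6: cell (0,0)='.' (+0 fires, +1 burnt)
  fire out at step 6

5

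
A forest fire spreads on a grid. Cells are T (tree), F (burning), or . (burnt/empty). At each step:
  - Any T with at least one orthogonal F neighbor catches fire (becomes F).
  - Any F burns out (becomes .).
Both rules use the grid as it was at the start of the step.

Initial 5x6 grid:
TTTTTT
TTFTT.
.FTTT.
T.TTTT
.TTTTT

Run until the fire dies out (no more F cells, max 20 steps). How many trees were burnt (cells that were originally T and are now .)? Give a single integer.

Step 1: +4 fires, +2 burnt (F count now 4)
Step 2: +6 fires, +4 burnt (F count now 6)
Step 3: +5 fires, +6 burnt (F count now 5)
Step 4: +4 fires, +5 burnt (F count now 4)
Step 5: +2 fires, +4 burnt (F count now 2)
Step 6: +1 fires, +2 burnt (F count now 1)
Step 7: +0 fires, +1 burnt (F count now 0)
Fire out after step 7
Initially T: 23, now '.': 29
Total burnt (originally-T cells now '.'): 22

Answer: 22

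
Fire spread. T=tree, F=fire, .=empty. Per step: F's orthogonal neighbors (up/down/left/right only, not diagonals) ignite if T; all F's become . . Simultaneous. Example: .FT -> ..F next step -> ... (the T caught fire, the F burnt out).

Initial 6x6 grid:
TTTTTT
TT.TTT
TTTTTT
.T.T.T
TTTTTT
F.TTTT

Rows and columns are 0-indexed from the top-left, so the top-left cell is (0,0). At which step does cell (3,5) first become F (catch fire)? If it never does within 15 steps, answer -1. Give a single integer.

Step 1: cell (3,5)='T' (+1 fires, +1 burnt)
Step 2: cell (3,5)='T' (+1 fires, +1 burnt)
Step 3: cell (3,5)='T' (+2 fires, +1 burnt)
Step 4: cell (3,5)='T' (+3 fires, +2 burnt)
Step 5: cell (3,5)='T' (+6 fires, +3 burnt)
Step 6: cell (3,5)='T' (+5 fires, +6 burnt)
Step 7: cell (3,5)='F' (+6 fires, +5 burnt)
  -> target ignites at step 7
Step 8: cell (3,5)='.' (+3 fires, +6 burnt)
Step 9: cell (3,5)='.' (+2 fires, +3 burnt)
Step 10: cell (3,5)='.' (+1 fires, +2 burnt)
Step 11: cell (3,5)='.' (+0 fires, +1 burnt)
  fire out at step 11

7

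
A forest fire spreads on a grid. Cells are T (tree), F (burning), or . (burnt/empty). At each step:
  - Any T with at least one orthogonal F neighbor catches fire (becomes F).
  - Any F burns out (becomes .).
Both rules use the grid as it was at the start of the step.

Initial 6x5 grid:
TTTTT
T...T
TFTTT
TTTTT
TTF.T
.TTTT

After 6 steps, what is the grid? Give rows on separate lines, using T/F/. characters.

Step 1: 6 trees catch fire, 2 burn out
  TTTTT
  T...T
  F.FTT
  TFFTT
  TF..T
  .TFTT
Step 2: 7 trees catch fire, 6 burn out
  TTTTT
  F...T
  ...FT
  F..FT
  F...T
  .F.FT
Step 3: 4 trees catch fire, 7 burn out
  FTTTT
  ....T
  ....F
  ....F
  ....T
  ....F
Step 4: 3 trees catch fire, 4 burn out
  .FTTT
  ....F
  .....
  .....
  ....F
  .....
Step 5: 2 trees catch fire, 3 burn out
  ..FTF
  .....
  .....
  .....
  .....
  .....
Step 6: 1 trees catch fire, 2 burn out
  ...F.
  .....
  .....
  .....
  .....
  .....

...F.
.....
.....
.....
.....
.....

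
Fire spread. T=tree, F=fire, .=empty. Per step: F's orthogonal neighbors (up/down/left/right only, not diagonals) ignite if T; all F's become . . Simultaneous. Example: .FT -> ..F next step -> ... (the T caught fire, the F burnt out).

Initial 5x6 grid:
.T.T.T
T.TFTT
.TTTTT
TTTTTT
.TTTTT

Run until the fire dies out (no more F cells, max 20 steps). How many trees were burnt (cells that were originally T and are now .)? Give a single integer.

Step 1: +4 fires, +1 burnt (F count now 4)
Step 2: +4 fires, +4 burnt (F count now 4)
Step 3: +6 fires, +4 burnt (F count now 6)
Step 4: +4 fires, +6 burnt (F count now 4)
Step 5: +3 fires, +4 burnt (F count now 3)
Step 6: +0 fires, +3 burnt (F count now 0)
Fire out after step 6
Initially T: 23, now '.': 28
Total burnt (originally-T cells now '.'): 21

Answer: 21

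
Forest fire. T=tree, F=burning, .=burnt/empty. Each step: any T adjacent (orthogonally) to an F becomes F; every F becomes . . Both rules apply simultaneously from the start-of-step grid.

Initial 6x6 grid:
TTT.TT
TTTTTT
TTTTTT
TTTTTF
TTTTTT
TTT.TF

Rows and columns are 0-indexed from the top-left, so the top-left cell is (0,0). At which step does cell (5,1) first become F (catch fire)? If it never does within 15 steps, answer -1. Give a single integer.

Step 1: cell (5,1)='T' (+4 fires, +2 burnt)
Step 2: cell (5,1)='T' (+4 fires, +4 burnt)
Step 3: cell (5,1)='T' (+5 fires, +4 burnt)
Step 4: cell (5,1)='T' (+5 fires, +5 burnt)
Step 5: cell (5,1)='T' (+5 fires, +5 burnt)
Step 6: cell (5,1)='F' (+5 fires, +5 burnt)
  -> target ignites at step 6
Step 7: cell (5,1)='.' (+3 fires, +5 burnt)
Step 8: cell (5,1)='.' (+1 fires, +3 burnt)
Step 9: cell (5,1)='.' (+0 fires, +1 burnt)
  fire out at step 9

6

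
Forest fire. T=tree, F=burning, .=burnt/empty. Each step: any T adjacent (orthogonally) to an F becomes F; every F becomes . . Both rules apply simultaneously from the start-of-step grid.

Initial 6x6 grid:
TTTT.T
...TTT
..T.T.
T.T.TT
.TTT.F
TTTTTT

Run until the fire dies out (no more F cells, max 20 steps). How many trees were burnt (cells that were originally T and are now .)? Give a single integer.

Step 1: +2 fires, +1 burnt (F count now 2)
Step 2: +2 fires, +2 burnt (F count now 2)
Step 3: +2 fires, +2 burnt (F count now 2)
Step 4: +3 fires, +2 burnt (F count now 3)
Step 5: +4 fires, +3 burnt (F count now 4)
Step 6: +5 fires, +4 burnt (F count now 5)
Step 7: +2 fires, +5 burnt (F count now 2)
Step 8: +1 fires, +2 burnt (F count now 1)
Step 9: +1 fires, +1 burnt (F count now 1)
Step 10: +0 fires, +1 burnt (F count now 0)
Fire out after step 10
Initially T: 23, now '.': 35
Total burnt (originally-T cells now '.'): 22

Answer: 22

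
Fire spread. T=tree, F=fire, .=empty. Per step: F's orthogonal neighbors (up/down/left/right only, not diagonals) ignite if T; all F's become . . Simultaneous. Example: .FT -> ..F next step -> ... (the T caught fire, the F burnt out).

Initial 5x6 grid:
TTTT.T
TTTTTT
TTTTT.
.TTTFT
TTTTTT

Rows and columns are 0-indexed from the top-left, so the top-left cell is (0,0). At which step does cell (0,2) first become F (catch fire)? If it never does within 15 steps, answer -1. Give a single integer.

Step 1: cell (0,2)='T' (+4 fires, +1 burnt)
Step 2: cell (0,2)='T' (+5 fires, +4 burnt)
Step 3: cell (0,2)='T' (+5 fires, +5 burnt)
Step 4: cell (0,2)='T' (+5 fires, +5 burnt)
Step 5: cell (0,2)='F' (+4 fires, +5 burnt)
  -> target ignites at step 5
Step 6: cell (0,2)='.' (+2 fires, +4 burnt)
Step 7: cell (0,2)='.' (+1 fires, +2 burnt)
Step 8: cell (0,2)='.' (+0 fires, +1 burnt)
  fire out at step 8

5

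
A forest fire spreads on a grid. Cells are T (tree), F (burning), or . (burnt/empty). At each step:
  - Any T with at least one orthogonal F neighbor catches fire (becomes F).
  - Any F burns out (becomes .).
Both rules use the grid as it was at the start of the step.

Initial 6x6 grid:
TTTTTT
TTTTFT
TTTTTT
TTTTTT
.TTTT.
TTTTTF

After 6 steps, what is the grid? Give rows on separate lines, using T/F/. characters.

Step 1: 5 trees catch fire, 2 burn out
  TTTTFT
  TTTF.F
  TTTTFT
  TTTTTT
  .TTTT.
  TTTTF.
Step 2: 8 trees catch fire, 5 burn out
  TTTF.F
  TTF...
  TTTF.F
  TTTTFT
  .TTTF.
  TTTF..
Step 3: 7 trees catch fire, 8 burn out
  TTF...
  TF....
  TTF...
  TTTF.F
  .TTF..
  TTF...
Step 4: 6 trees catch fire, 7 burn out
  TF....
  F.....
  TF....
  TTF...
  .TF...
  TF....
Step 5: 5 trees catch fire, 6 burn out
  F.....
  ......
  F.....
  TF....
  .F....
  F.....
Step 6: 1 trees catch fire, 5 burn out
  ......
  ......
  ......
  F.....
  ......
  ......

......
......
......
F.....
......
......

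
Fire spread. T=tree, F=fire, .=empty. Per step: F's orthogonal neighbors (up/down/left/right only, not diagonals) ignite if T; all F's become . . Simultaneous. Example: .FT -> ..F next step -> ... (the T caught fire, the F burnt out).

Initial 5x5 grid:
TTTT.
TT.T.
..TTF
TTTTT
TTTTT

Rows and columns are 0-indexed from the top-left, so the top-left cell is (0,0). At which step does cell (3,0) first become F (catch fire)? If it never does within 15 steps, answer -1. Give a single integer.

Step 1: cell (3,0)='T' (+2 fires, +1 burnt)
Step 2: cell (3,0)='T' (+4 fires, +2 burnt)
Step 3: cell (3,0)='T' (+3 fires, +4 burnt)
Step 4: cell (3,0)='T' (+3 fires, +3 burnt)
Step 5: cell (3,0)='F' (+3 fires, +3 burnt)
  -> target ignites at step 5
Step 6: cell (3,0)='.' (+3 fires, +3 burnt)
Step 7: cell (3,0)='.' (+1 fires, +3 burnt)
Step 8: cell (3,0)='.' (+0 fires, +1 burnt)
  fire out at step 8

5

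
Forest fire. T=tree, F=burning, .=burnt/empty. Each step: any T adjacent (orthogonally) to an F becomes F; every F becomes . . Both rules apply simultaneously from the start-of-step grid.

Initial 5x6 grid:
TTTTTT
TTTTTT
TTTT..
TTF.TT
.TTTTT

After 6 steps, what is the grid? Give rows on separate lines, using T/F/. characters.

Step 1: 3 trees catch fire, 1 burn out
  TTTTTT
  TTTTTT
  TTFT..
  TF..TT
  .TFTTT
Step 2: 6 trees catch fire, 3 burn out
  TTTTTT
  TTFTTT
  TF.F..
  F...TT
  .F.FTT
Step 3: 5 trees catch fire, 6 burn out
  TTFTTT
  TF.FTT
  F.....
  ....TT
  ....FT
Step 4: 6 trees catch fire, 5 burn out
  TF.FTT
  F...FT
  ......
  ....FT
  .....F
Step 5: 4 trees catch fire, 6 burn out
  F...FT
  .....F
  ......
  .....F
  ......
Step 6: 1 trees catch fire, 4 burn out
  .....F
  ......
  ......
  ......
  ......

.....F
......
......
......
......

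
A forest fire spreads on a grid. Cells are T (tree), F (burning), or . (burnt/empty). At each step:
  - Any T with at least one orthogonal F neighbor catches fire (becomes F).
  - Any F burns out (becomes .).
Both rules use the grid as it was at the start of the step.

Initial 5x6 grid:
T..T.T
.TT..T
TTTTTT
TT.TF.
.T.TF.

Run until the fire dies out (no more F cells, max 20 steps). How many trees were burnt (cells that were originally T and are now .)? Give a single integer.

Answer: 15

Derivation:
Step 1: +3 fires, +2 burnt (F count now 3)
Step 2: +2 fires, +3 burnt (F count now 2)
Step 3: +2 fires, +2 burnt (F count now 2)
Step 4: +3 fires, +2 burnt (F count now 3)
Step 5: +3 fires, +3 burnt (F count now 3)
Step 6: +2 fires, +3 burnt (F count now 2)
Step 7: +0 fires, +2 burnt (F count now 0)
Fire out after step 7
Initially T: 17, now '.': 28
Total burnt (originally-T cells now '.'): 15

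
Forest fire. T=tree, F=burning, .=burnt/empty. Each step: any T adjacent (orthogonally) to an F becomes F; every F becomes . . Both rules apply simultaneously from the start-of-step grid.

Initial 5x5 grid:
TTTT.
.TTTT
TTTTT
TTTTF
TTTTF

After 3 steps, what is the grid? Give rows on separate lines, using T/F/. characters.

Step 1: 3 trees catch fire, 2 burn out
  TTTT.
  .TTTT
  TTTTF
  TTTF.
  TTTF.
Step 2: 4 trees catch fire, 3 burn out
  TTTT.
  .TTTF
  TTTF.
  TTF..
  TTF..
Step 3: 4 trees catch fire, 4 burn out
  TTTT.
  .TTF.
  TTF..
  TF...
  TF...

TTTT.
.TTF.
TTF..
TF...
TF...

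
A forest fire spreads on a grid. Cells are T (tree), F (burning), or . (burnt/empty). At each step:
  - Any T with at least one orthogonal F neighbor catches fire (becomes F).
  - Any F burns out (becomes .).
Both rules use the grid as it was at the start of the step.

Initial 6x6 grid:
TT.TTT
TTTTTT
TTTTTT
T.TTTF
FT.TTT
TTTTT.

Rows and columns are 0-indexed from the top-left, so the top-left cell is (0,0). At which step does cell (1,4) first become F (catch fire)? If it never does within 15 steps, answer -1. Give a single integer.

Step 1: cell (1,4)='T' (+6 fires, +2 burnt)
Step 2: cell (1,4)='T' (+6 fires, +6 burnt)
Step 3: cell (1,4)='F' (+9 fires, +6 burnt)
  -> target ignites at step 3
Step 4: cell (1,4)='.' (+6 fires, +9 burnt)
Step 5: cell (1,4)='.' (+3 fires, +6 burnt)
Step 6: cell (1,4)='.' (+0 fires, +3 burnt)
  fire out at step 6

3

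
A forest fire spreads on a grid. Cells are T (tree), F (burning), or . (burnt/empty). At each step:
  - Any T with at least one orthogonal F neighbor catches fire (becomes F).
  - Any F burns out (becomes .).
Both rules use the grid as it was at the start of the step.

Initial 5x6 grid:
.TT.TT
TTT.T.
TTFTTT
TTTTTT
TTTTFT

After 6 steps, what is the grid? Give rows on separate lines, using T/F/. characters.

Step 1: 7 trees catch fire, 2 burn out
  .TT.TT
  TTF.T.
  TF.FTT
  TTFTFT
  TTTF.F
Step 2: 8 trees catch fire, 7 burn out
  .TF.TT
  TF..T.
  F...FT
  TF.F.F
  TTF...
Step 3: 6 trees catch fire, 8 burn out
  .F..TT
  F...F.
  .....F
  F.....
  TF....
Step 4: 2 trees catch fire, 6 burn out
  ....FT
  ......
  ......
  ......
  F.....
Step 5: 1 trees catch fire, 2 burn out
  .....F
  ......
  ......
  ......
  ......
Step 6: 0 trees catch fire, 1 burn out
  ......
  ......
  ......
  ......
  ......

......
......
......
......
......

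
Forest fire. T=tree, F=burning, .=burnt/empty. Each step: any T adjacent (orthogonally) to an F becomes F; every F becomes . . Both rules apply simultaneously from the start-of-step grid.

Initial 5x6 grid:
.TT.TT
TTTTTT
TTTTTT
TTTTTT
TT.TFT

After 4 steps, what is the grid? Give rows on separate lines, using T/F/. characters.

Step 1: 3 trees catch fire, 1 burn out
  .TT.TT
  TTTTTT
  TTTTTT
  TTTTFT
  TT.F.F
Step 2: 3 trees catch fire, 3 burn out
  .TT.TT
  TTTTTT
  TTTTFT
  TTTF.F
  TT....
Step 3: 4 trees catch fire, 3 burn out
  .TT.TT
  TTTTFT
  TTTF.F
  TTF...
  TT....
Step 4: 5 trees catch fire, 4 burn out
  .TT.FT
  TTTF.F
  TTF...
  TF....
  TT....

.TT.FT
TTTF.F
TTF...
TF....
TT....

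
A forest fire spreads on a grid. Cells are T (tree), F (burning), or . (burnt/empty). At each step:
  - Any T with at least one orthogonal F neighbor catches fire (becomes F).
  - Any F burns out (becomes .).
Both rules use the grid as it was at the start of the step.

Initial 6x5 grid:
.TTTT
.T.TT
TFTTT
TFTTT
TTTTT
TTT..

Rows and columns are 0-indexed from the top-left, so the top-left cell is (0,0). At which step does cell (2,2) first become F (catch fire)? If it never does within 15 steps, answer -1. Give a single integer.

Step 1: cell (2,2)='F' (+6 fires, +2 burnt)
  -> target ignites at step 1
Step 2: cell (2,2)='.' (+6 fires, +6 burnt)
Step 3: cell (2,2)='.' (+7 fires, +6 burnt)
Step 4: cell (2,2)='.' (+3 fires, +7 burnt)
Step 5: cell (2,2)='.' (+1 fires, +3 burnt)
Step 6: cell (2,2)='.' (+0 fires, +1 burnt)
  fire out at step 6

1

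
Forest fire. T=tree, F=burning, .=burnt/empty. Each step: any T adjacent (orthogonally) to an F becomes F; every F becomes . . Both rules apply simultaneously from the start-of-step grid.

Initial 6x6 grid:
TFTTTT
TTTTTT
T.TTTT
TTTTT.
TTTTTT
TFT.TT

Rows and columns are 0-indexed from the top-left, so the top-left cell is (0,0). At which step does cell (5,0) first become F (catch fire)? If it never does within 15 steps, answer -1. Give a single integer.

Step 1: cell (5,0)='F' (+6 fires, +2 burnt)
  -> target ignites at step 1
Step 2: cell (5,0)='.' (+6 fires, +6 burnt)
Step 3: cell (5,0)='.' (+7 fires, +6 burnt)
Step 4: cell (5,0)='.' (+5 fires, +7 burnt)
Step 5: cell (5,0)='.' (+5 fires, +5 burnt)
Step 6: cell (5,0)='.' (+2 fires, +5 burnt)
Step 7: cell (5,0)='.' (+0 fires, +2 burnt)
  fire out at step 7

1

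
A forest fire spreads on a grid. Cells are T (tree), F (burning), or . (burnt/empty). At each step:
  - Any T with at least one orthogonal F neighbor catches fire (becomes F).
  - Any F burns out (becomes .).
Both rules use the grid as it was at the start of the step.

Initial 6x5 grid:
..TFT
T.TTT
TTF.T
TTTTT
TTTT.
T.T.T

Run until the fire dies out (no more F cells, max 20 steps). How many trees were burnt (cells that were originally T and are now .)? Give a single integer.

Answer: 20

Derivation:
Step 1: +6 fires, +2 burnt (F count now 6)
Step 2: +5 fires, +6 burnt (F count now 5)
Step 3: +7 fires, +5 burnt (F count now 7)
Step 4: +1 fires, +7 burnt (F count now 1)
Step 5: +1 fires, +1 burnt (F count now 1)
Step 6: +0 fires, +1 burnt (F count now 0)
Fire out after step 6
Initially T: 21, now '.': 29
Total burnt (originally-T cells now '.'): 20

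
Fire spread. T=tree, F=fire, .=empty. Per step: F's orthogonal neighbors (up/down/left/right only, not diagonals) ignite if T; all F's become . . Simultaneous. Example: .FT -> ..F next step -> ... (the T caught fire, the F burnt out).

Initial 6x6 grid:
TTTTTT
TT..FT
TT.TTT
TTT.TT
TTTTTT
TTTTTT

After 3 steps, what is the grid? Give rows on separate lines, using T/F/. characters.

Step 1: 3 trees catch fire, 1 burn out
  TTTTFT
  TT...F
  TT.TFT
  TTT.TT
  TTTTTT
  TTTTTT
Step 2: 5 trees catch fire, 3 burn out
  TTTF.F
  TT....
  TT.F.F
  TTT.FT
  TTTTTT
  TTTTTT
Step 3: 3 trees catch fire, 5 burn out
  TTF...
  TT....
  TT....
  TTT..F
  TTTTFT
  TTTTTT

TTF...
TT....
TT....
TTT..F
TTTTFT
TTTTTT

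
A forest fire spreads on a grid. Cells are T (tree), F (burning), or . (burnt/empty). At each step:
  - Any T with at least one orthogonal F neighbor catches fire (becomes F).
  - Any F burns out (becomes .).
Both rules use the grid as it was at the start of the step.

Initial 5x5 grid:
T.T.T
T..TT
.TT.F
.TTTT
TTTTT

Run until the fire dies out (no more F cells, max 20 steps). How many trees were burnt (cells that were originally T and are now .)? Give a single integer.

Answer: 14

Derivation:
Step 1: +2 fires, +1 burnt (F count now 2)
Step 2: +4 fires, +2 burnt (F count now 4)
Step 3: +2 fires, +4 burnt (F count now 2)
Step 4: +3 fires, +2 burnt (F count now 3)
Step 5: +2 fires, +3 burnt (F count now 2)
Step 6: +1 fires, +2 burnt (F count now 1)
Step 7: +0 fires, +1 burnt (F count now 0)
Fire out after step 7
Initially T: 17, now '.': 22
Total burnt (originally-T cells now '.'): 14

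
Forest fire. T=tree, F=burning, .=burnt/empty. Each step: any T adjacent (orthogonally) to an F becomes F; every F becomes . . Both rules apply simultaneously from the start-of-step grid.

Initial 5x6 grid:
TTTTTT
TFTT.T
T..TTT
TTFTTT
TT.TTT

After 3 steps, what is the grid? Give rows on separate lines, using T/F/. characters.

Step 1: 5 trees catch fire, 2 burn out
  TFTTTT
  F.FT.T
  T..TTT
  TF.FTT
  TT.TTT
Step 2: 9 trees catch fire, 5 burn out
  F.FTTT
  ...F.T
  F..FTT
  F...FT
  TF.FTT
Step 3: 5 trees catch fire, 9 burn out
  ...FTT
  .....T
  ....FT
  .....F
  F...FT

...FTT
.....T
....FT
.....F
F...FT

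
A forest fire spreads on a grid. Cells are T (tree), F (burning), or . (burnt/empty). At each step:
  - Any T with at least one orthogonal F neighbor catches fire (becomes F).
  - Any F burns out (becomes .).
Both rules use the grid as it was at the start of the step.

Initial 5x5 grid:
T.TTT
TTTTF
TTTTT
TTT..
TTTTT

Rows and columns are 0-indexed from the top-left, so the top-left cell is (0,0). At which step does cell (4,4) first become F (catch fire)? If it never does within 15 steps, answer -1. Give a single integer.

Step 1: cell (4,4)='T' (+3 fires, +1 burnt)
Step 2: cell (4,4)='T' (+3 fires, +3 burnt)
Step 3: cell (4,4)='T' (+3 fires, +3 burnt)
Step 4: cell (4,4)='T' (+3 fires, +3 burnt)
Step 5: cell (4,4)='T' (+4 fires, +3 burnt)
Step 6: cell (4,4)='T' (+3 fires, +4 burnt)
Step 7: cell (4,4)='F' (+2 fires, +3 burnt)
  -> target ignites at step 7
Step 8: cell (4,4)='.' (+0 fires, +2 burnt)
  fire out at step 8

7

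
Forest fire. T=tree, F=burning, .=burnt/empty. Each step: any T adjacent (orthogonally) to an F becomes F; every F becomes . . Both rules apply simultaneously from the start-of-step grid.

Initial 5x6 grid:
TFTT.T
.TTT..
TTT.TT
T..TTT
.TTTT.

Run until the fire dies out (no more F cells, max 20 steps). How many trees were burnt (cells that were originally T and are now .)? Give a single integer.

Step 1: +3 fires, +1 burnt (F count now 3)
Step 2: +3 fires, +3 burnt (F count now 3)
Step 3: +3 fires, +3 burnt (F count now 3)
Step 4: +1 fires, +3 burnt (F count now 1)
Step 5: +0 fires, +1 burnt (F count now 0)
Fire out after step 5
Initially T: 20, now '.': 20
Total burnt (originally-T cells now '.'): 10

Answer: 10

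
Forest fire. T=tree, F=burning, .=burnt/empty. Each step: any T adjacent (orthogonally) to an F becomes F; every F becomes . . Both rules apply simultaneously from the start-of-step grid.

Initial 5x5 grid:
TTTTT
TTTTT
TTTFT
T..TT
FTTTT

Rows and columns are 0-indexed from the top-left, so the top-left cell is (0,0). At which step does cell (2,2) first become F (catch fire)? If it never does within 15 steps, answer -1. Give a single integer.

Step 1: cell (2,2)='F' (+6 fires, +2 burnt)
  -> target ignites at step 1
Step 2: cell (2,2)='.' (+8 fires, +6 burnt)
Step 3: cell (2,2)='.' (+5 fires, +8 burnt)
Step 4: cell (2,2)='.' (+2 fires, +5 burnt)
Step 5: cell (2,2)='.' (+0 fires, +2 burnt)
  fire out at step 5

1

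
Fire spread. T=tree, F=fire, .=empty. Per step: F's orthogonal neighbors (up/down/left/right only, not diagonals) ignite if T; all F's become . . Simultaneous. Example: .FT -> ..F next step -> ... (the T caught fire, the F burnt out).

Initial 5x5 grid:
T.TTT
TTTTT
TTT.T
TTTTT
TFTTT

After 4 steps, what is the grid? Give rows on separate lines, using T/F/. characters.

Step 1: 3 trees catch fire, 1 burn out
  T.TTT
  TTTTT
  TTT.T
  TFTTT
  F.FTT
Step 2: 4 trees catch fire, 3 burn out
  T.TTT
  TTTTT
  TFT.T
  F.FTT
  ...FT
Step 3: 5 trees catch fire, 4 burn out
  T.TTT
  TFTTT
  F.F.T
  ...FT
  ....F
Step 4: 3 trees catch fire, 5 burn out
  T.TTT
  F.FTT
  ....T
  ....F
  .....

T.TTT
F.FTT
....T
....F
.....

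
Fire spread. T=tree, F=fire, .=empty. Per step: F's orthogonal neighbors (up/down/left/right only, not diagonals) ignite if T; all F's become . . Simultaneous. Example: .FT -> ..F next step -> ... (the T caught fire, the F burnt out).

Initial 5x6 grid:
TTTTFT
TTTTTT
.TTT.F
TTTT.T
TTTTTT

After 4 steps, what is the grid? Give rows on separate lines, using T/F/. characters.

Step 1: 5 trees catch fire, 2 burn out
  TTTF.F
  TTTTFF
  .TTT..
  TTTT.F
  TTTTTT
Step 2: 3 trees catch fire, 5 burn out
  TTF...
  TTTF..
  .TTT..
  TTTT..
  TTTTTF
Step 3: 4 trees catch fire, 3 burn out
  TF....
  TTF...
  .TTF..
  TTTT..
  TTTTF.
Step 4: 5 trees catch fire, 4 burn out
  F.....
  TF....
  .TF...
  TTTF..
  TTTF..

F.....
TF....
.TF...
TTTF..
TTTF..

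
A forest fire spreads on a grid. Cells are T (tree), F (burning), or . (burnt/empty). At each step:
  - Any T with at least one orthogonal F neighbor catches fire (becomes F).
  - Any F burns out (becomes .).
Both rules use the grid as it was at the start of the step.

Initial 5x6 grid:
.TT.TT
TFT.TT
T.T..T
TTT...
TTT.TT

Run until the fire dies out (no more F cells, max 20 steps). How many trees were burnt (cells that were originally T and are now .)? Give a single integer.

Answer: 12

Derivation:
Step 1: +3 fires, +1 burnt (F count now 3)
Step 2: +3 fires, +3 burnt (F count now 3)
Step 3: +2 fires, +3 burnt (F count now 2)
Step 4: +3 fires, +2 burnt (F count now 3)
Step 5: +1 fires, +3 burnt (F count now 1)
Step 6: +0 fires, +1 burnt (F count now 0)
Fire out after step 6
Initially T: 19, now '.': 23
Total burnt (originally-T cells now '.'): 12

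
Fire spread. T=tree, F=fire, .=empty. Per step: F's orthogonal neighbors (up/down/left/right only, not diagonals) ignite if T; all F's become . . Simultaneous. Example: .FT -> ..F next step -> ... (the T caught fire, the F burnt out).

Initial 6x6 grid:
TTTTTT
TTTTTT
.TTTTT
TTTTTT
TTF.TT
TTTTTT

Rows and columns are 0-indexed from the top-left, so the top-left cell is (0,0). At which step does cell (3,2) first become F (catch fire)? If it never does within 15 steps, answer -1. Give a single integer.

Step 1: cell (3,2)='F' (+3 fires, +1 burnt)
  -> target ignites at step 1
Step 2: cell (3,2)='.' (+6 fires, +3 burnt)
Step 3: cell (3,2)='.' (+7 fires, +6 burnt)
Step 4: cell (3,2)='.' (+7 fires, +7 burnt)
Step 5: cell (3,2)='.' (+6 fires, +7 burnt)
Step 6: cell (3,2)='.' (+3 fires, +6 burnt)
Step 7: cell (3,2)='.' (+1 fires, +3 burnt)
Step 8: cell (3,2)='.' (+0 fires, +1 burnt)
  fire out at step 8

1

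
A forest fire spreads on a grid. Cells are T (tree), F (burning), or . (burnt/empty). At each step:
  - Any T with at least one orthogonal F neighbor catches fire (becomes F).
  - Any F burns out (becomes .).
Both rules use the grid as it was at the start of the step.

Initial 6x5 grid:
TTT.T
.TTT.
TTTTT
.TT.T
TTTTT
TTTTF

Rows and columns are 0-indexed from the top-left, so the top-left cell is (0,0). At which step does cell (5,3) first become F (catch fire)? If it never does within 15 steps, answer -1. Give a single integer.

Step 1: cell (5,3)='F' (+2 fires, +1 burnt)
  -> target ignites at step 1
Step 2: cell (5,3)='.' (+3 fires, +2 burnt)
Step 3: cell (5,3)='.' (+3 fires, +3 burnt)
Step 4: cell (5,3)='.' (+4 fires, +3 burnt)
Step 5: cell (5,3)='.' (+4 fires, +4 burnt)
Step 6: cell (5,3)='.' (+2 fires, +4 burnt)
Step 7: cell (5,3)='.' (+3 fires, +2 burnt)
Step 8: cell (5,3)='.' (+1 fires, +3 burnt)
Step 9: cell (5,3)='.' (+1 fires, +1 burnt)
Step 10: cell (5,3)='.' (+0 fires, +1 burnt)
  fire out at step 10

1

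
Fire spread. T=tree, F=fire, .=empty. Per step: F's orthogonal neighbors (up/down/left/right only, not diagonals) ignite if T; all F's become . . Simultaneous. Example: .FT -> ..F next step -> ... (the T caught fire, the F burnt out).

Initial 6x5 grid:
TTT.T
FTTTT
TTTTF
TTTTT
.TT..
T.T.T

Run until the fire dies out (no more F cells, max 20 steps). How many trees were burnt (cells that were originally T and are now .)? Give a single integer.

Answer: 20

Derivation:
Step 1: +6 fires, +2 burnt (F count now 6)
Step 2: +8 fires, +6 burnt (F count now 8)
Step 3: +3 fires, +8 burnt (F count now 3)
Step 4: +2 fires, +3 burnt (F count now 2)
Step 5: +1 fires, +2 burnt (F count now 1)
Step 6: +0 fires, +1 burnt (F count now 0)
Fire out after step 6
Initially T: 22, now '.': 28
Total burnt (originally-T cells now '.'): 20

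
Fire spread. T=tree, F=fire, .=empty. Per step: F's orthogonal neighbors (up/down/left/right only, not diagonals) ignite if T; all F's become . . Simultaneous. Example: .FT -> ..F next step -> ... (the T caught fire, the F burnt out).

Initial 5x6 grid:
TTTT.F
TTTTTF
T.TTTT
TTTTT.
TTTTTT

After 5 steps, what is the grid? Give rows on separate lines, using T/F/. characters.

Step 1: 2 trees catch fire, 2 burn out
  TTTT..
  TTTTF.
  T.TTTF
  TTTTT.
  TTTTTT
Step 2: 2 trees catch fire, 2 burn out
  TTTT..
  TTTF..
  T.TTF.
  TTTTT.
  TTTTTT
Step 3: 4 trees catch fire, 2 burn out
  TTTF..
  TTF...
  T.TF..
  TTTTF.
  TTTTTT
Step 4: 5 trees catch fire, 4 burn out
  TTF...
  TF....
  T.F...
  TTTF..
  TTTTFT
Step 5: 5 trees catch fire, 5 burn out
  TF....
  F.....
  T.....
  TTF...
  TTTF.F

TF....
F.....
T.....
TTF...
TTTF.F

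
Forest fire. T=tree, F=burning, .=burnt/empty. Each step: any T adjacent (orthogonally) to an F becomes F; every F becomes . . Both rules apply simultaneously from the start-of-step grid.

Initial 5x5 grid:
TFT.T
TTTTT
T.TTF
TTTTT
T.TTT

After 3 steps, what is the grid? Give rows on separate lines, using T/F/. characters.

Step 1: 6 trees catch fire, 2 burn out
  F.F.T
  TFTTF
  T.TF.
  TTTTF
  T.TTT
Step 2: 7 trees catch fire, 6 burn out
  ....F
  F.FF.
  T.F..
  TTTF.
  T.TTF
Step 3: 3 trees catch fire, 7 burn out
  .....
  .....
  F....
  TTF..
  T.TF.

.....
.....
F....
TTF..
T.TF.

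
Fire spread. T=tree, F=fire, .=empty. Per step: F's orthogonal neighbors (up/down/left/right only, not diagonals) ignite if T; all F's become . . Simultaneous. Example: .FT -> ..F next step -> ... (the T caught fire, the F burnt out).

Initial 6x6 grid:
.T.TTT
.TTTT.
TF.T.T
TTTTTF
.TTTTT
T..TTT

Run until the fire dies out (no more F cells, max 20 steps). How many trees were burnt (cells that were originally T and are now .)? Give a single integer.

Answer: 24

Derivation:
Step 1: +6 fires, +2 burnt (F count now 6)
Step 2: +8 fires, +6 burnt (F count now 8)
Step 3: +5 fires, +8 burnt (F count now 5)
Step 4: +3 fires, +5 burnt (F count now 3)
Step 5: +1 fires, +3 burnt (F count now 1)
Step 6: +1 fires, +1 burnt (F count now 1)
Step 7: +0 fires, +1 burnt (F count now 0)
Fire out after step 7
Initially T: 25, now '.': 35
Total burnt (originally-T cells now '.'): 24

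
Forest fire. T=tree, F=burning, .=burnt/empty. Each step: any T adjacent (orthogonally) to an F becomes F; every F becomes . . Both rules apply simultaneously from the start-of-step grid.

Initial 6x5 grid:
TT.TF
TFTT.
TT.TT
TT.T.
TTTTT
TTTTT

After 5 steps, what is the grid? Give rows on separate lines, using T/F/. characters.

Step 1: 5 trees catch fire, 2 burn out
  TF.F.
  F.FT.
  TF.TT
  TT.T.
  TTTTT
  TTTTT
Step 2: 4 trees catch fire, 5 burn out
  F....
  ...F.
  F..TT
  TF.T.
  TTTTT
  TTTTT
Step 3: 3 trees catch fire, 4 burn out
  .....
  .....
  ...FT
  F..T.
  TFTTT
  TTTTT
Step 4: 5 trees catch fire, 3 burn out
  .....
  .....
  ....F
  ...F.
  F.FTT
  TFTTT
Step 5: 3 trees catch fire, 5 burn out
  .....
  .....
  .....
  .....
  ...FT
  F.FTT

.....
.....
.....
.....
...FT
F.FTT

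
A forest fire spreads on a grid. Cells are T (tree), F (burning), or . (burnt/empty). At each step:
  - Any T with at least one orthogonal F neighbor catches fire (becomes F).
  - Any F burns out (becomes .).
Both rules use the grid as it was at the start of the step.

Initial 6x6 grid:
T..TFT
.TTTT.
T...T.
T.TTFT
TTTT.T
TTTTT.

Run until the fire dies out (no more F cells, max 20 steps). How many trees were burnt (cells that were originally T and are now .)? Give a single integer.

Step 1: +6 fires, +2 burnt (F count now 6)
Step 2: +4 fires, +6 burnt (F count now 4)
Step 3: +3 fires, +4 burnt (F count now 3)
Step 4: +4 fires, +3 burnt (F count now 4)
Step 5: +2 fires, +4 burnt (F count now 2)
Step 6: +2 fires, +2 burnt (F count now 2)
Step 7: +1 fires, +2 burnt (F count now 1)
Step 8: +0 fires, +1 burnt (F count now 0)
Fire out after step 8
Initially T: 23, now '.': 35
Total burnt (originally-T cells now '.'): 22

Answer: 22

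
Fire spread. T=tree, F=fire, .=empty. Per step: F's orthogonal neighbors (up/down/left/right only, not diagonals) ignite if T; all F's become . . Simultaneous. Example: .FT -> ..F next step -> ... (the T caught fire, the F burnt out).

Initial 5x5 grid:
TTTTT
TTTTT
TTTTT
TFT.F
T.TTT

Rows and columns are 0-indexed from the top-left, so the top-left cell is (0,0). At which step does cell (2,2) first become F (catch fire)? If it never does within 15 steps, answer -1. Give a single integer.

Step 1: cell (2,2)='T' (+5 fires, +2 burnt)
Step 2: cell (2,2)='F' (+8 fires, +5 burnt)
  -> target ignites at step 2
Step 3: cell (2,2)='.' (+5 fires, +8 burnt)
Step 4: cell (2,2)='.' (+3 fires, +5 burnt)
Step 5: cell (2,2)='.' (+0 fires, +3 burnt)
  fire out at step 5

2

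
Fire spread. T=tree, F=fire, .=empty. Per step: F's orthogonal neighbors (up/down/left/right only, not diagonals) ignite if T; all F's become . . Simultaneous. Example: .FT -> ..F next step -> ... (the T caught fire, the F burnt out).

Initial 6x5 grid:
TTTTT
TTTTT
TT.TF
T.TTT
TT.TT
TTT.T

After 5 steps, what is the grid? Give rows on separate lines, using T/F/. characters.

Step 1: 3 trees catch fire, 1 burn out
  TTTTT
  TTTTF
  TT.F.
  T.TTF
  TT.TT
  TTT.T
Step 2: 4 trees catch fire, 3 burn out
  TTTTF
  TTTF.
  TT...
  T.TF.
  TT.TF
  TTT.T
Step 3: 5 trees catch fire, 4 burn out
  TTTF.
  TTF..
  TT...
  T.F..
  TT.F.
  TTT.F
Step 4: 2 trees catch fire, 5 burn out
  TTF..
  TF...
  TT...
  T....
  TT...
  TTT..
Step 5: 3 trees catch fire, 2 burn out
  TF...
  F....
  TF...
  T....
  TT...
  TTT..

TF...
F....
TF...
T....
TT...
TTT..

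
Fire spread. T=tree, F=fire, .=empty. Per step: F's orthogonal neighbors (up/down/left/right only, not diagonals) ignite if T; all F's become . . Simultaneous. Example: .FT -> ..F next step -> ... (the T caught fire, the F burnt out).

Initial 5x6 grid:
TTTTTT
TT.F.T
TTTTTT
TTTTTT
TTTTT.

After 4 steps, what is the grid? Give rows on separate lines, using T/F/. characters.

Step 1: 2 trees catch fire, 1 burn out
  TTTFTT
  TT...T
  TTTFTT
  TTTTTT
  TTTTT.
Step 2: 5 trees catch fire, 2 burn out
  TTF.FT
  TT...T
  TTF.FT
  TTTFTT
  TTTTT.
Step 3: 7 trees catch fire, 5 burn out
  TF...F
  TT...T
  TF...F
  TTF.FT
  TTTFT.
Step 4: 8 trees catch fire, 7 burn out
  F.....
  TF...F
  F.....
  TF...F
  TTF.F.

F.....
TF...F
F.....
TF...F
TTF.F.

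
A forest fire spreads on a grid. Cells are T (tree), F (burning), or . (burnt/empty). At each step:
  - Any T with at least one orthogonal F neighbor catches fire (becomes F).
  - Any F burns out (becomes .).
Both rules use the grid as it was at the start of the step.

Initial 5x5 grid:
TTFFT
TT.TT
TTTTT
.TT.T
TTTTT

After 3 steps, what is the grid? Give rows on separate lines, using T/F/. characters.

Step 1: 3 trees catch fire, 2 burn out
  TF..F
  TT.FT
  TTTTT
  .TT.T
  TTTTT
Step 2: 4 trees catch fire, 3 burn out
  F....
  TF..F
  TTTFT
  .TT.T
  TTTTT
Step 3: 4 trees catch fire, 4 burn out
  .....
  F....
  TFF.F
  .TT.T
  TTTTT

.....
F....
TFF.F
.TT.T
TTTTT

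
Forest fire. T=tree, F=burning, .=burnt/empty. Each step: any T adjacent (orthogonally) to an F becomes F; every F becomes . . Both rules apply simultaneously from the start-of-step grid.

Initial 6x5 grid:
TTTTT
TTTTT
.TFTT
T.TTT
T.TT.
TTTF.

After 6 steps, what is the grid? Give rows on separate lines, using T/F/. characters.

Step 1: 6 trees catch fire, 2 burn out
  TTTTT
  TTFTT
  .F.FT
  T.FTT
  T.TF.
  TTF..
Step 2: 7 trees catch fire, 6 burn out
  TTFTT
  TF.FT
  ....F
  T..FT
  T.F..
  TF...
Step 3: 6 trees catch fire, 7 burn out
  TF.FT
  F...F
  .....
  T...F
  T....
  F....
Step 4: 3 trees catch fire, 6 burn out
  F...F
  .....
  .....
  T....
  F....
  .....
Step 5: 1 trees catch fire, 3 burn out
  .....
  .....
  .....
  F....
  .....
  .....
Step 6: 0 trees catch fire, 1 burn out
  .....
  .....
  .....
  .....
  .....
  .....

.....
.....
.....
.....
.....
.....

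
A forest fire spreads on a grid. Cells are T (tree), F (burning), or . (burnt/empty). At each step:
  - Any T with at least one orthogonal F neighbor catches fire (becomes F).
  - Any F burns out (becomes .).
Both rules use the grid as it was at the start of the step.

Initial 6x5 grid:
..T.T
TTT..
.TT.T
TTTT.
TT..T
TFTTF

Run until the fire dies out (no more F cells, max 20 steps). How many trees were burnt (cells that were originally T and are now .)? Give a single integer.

Answer: 16

Derivation:
Step 1: +5 fires, +2 burnt (F count now 5)
Step 2: +2 fires, +5 burnt (F count now 2)
Step 3: +3 fires, +2 burnt (F count now 3)
Step 4: +3 fires, +3 burnt (F count now 3)
Step 5: +2 fires, +3 burnt (F count now 2)
Step 6: +1 fires, +2 burnt (F count now 1)
Step 7: +0 fires, +1 burnt (F count now 0)
Fire out after step 7
Initially T: 18, now '.': 28
Total burnt (originally-T cells now '.'): 16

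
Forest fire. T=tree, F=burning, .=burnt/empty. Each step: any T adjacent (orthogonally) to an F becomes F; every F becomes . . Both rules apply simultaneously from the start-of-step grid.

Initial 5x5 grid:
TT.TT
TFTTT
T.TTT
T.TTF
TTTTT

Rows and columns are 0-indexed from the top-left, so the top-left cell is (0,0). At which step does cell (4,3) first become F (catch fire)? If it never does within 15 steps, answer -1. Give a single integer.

Step 1: cell (4,3)='T' (+6 fires, +2 burnt)
Step 2: cell (4,3)='F' (+8 fires, +6 burnt)
  -> target ignites at step 2
Step 3: cell (4,3)='.' (+4 fires, +8 burnt)
Step 4: cell (4,3)='.' (+2 fires, +4 burnt)
Step 5: cell (4,3)='.' (+0 fires, +2 burnt)
  fire out at step 5

2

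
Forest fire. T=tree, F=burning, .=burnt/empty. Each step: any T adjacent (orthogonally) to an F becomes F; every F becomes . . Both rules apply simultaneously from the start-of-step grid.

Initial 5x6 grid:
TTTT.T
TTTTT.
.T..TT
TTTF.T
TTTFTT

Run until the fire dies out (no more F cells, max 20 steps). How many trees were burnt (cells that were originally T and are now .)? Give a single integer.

Answer: 21

Derivation:
Step 1: +3 fires, +2 burnt (F count now 3)
Step 2: +3 fires, +3 burnt (F count now 3)
Step 3: +4 fires, +3 burnt (F count now 4)
Step 4: +2 fires, +4 burnt (F count now 2)
Step 5: +4 fires, +2 burnt (F count now 4)
Step 6: +4 fires, +4 burnt (F count now 4)
Step 7: +1 fires, +4 burnt (F count now 1)
Step 8: +0 fires, +1 burnt (F count now 0)
Fire out after step 8
Initially T: 22, now '.': 29
Total burnt (originally-T cells now '.'): 21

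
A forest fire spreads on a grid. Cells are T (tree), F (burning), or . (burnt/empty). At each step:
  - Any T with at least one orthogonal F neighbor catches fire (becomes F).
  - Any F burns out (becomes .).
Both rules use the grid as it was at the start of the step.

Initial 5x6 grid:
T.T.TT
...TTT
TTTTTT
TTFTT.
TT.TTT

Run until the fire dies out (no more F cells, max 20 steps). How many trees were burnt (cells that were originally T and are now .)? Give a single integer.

Answer: 20

Derivation:
Step 1: +3 fires, +1 burnt (F count now 3)
Step 2: +6 fires, +3 burnt (F count now 6)
Step 3: +5 fires, +6 burnt (F count now 5)
Step 4: +3 fires, +5 burnt (F count now 3)
Step 5: +2 fires, +3 burnt (F count now 2)
Step 6: +1 fires, +2 burnt (F count now 1)
Step 7: +0 fires, +1 burnt (F count now 0)
Fire out after step 7
Initially T: 22, now '.': 28
Total burnt (originally-T cells now '.'): 20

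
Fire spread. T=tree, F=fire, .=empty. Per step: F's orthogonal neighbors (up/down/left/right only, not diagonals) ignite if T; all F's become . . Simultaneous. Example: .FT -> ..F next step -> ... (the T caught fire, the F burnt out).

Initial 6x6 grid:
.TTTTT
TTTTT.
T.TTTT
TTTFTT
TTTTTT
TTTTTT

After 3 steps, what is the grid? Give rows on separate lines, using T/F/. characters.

Step 1: 4 trees catch fire, 1 burn out
  .TTTTT
  TTTTT.
  T.TFTT
  TTF.FT
  TTTFTT
  TTTTTT
Step 2: 8 trees catch fire, 4 burn out
  .TTTTT
  TTTFT.
  T.F.FT
  TF...F
  TTF.FT
  TTTFTT
Step 3: 9 trees catch fire, 8 burn out
  .TTFTT
  TTF.F.
  T....F
  F.....
  TF...F
  TTF.FT

.TTFTT
TTF.F.
T....F
F.....
TF...F
TTF.FT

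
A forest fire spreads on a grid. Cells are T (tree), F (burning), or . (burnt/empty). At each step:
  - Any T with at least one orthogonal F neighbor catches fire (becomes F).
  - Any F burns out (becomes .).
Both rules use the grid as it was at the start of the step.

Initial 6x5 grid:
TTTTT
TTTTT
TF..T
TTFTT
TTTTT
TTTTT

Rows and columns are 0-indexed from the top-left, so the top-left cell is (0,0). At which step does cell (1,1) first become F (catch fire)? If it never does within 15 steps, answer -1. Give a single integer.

Step 1: cell (1,1)='F' (+5 fires, +2 burnt)
  -> target ignites at step 1
Step 2: cell (1,1)='.' (+8 fires, +5 burnt)
Step 3: cell (1,1)='.' (+8 fires, +8 burnt)
Step 4: cell (1,1)='.' (+4 fires, +8 burnt)
Step 5: cell (1,1)='.' (+1 fires, +4 burnt)
Step 6: cell (1,1)='.' (+0 fires, +1 burnt)
  fire out at step 6

1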